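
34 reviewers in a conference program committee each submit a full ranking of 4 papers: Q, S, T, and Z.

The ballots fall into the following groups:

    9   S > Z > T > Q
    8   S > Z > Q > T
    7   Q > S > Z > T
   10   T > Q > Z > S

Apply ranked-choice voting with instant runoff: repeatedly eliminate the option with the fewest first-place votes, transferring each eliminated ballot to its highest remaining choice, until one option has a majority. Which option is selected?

S

Round 1: S 17, T 10, Q 7, Z 0. Z has the fewest and is eliminated.
Round 2: S 17, T 10, Q 7. Q has the fewest and is eliminated.
Round 3: S 24, T 10. S has a majority.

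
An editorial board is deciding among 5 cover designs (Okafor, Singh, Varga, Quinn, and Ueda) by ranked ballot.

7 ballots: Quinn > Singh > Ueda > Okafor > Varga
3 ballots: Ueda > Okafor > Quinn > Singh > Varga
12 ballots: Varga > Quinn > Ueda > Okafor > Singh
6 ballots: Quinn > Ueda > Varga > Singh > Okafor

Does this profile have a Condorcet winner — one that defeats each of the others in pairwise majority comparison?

Yes

Head-to-head results (28 voters total):
Okafor vs Singh: Okafor wins 15–13.
Okafor vs Varga: Varga wins 18–10.
Okafor vs Quinn: Quinn wins 25–3.
Okafor vs Ueda: Ueda wins 28–0.
Singh vs Varga: Varga wins 18–10.
Singh vs Quinn: Quinn wins 28–0.
Singh vs Ueda: Ueda wins 21–7.
Varga vs Quinn: Quinn wins 16–12.
Varga vs Ueda: Ueda wins 16–12.
Quinn vs Ueda: Quinn wins 25–3.
Quinn beats each rival — Okafor (25–3), Singh (28–0), Varga (16–12), Ueda (25–3) — so Quinn is the Condorcet winner.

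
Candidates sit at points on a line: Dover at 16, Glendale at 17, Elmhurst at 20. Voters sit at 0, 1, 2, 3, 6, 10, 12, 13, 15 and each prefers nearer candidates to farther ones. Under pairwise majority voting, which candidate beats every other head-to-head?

Dover

With single-peaked preferences on a line, the Condorcet winner is the candidate closest to the median voter.
The median voter (position 6) is closest to Dover at 16.
Check: Dover vs Glendale — voters closer to Dover: 9 of 9.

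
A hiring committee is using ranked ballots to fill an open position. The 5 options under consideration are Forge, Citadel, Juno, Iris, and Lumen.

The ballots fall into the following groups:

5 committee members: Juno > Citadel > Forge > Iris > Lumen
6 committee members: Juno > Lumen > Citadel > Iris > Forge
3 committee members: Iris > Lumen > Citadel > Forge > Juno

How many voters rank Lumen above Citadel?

Ballots ranking Lumen above Citadel: 6+3 = 9.
Ballots ranking Citadel above Lumen: 5.
So 9 of 14 voters prefer Lumen to Citadel.

9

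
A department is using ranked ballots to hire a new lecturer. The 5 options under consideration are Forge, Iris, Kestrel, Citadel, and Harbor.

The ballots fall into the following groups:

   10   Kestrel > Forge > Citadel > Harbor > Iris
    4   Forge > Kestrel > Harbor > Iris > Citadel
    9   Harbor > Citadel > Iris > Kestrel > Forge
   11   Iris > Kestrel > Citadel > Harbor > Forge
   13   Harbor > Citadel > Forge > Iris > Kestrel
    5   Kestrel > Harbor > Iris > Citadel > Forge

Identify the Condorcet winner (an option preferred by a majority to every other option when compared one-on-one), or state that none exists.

No Condorcet winner

Head-to-head results (52 voters total):
Forge vs Iris: Forge wins 27–25.
Forge vs Kestrel: Kestrel wins 35–17.
Forge vs Citadel: Citadel wins 38–14.
Forge vs Harbor: Harbor wins 38–14.
Iris vs Kestrel: Iris wins 33–19.
Iris vs Citadel: Citadel wins 32–20.
Iris vs Harbor: Harbor wins 41–11.
Kestrel vs Citadel: Kestrel wins 30–22.
Kestrel vs Harbor: Kestrel wins 30–22.
Citadel vs Harbor: Harbor wins 31–21.
No candidate beats all others: Forge beats Iris beats Kestrel beats Forge, a majority cycle.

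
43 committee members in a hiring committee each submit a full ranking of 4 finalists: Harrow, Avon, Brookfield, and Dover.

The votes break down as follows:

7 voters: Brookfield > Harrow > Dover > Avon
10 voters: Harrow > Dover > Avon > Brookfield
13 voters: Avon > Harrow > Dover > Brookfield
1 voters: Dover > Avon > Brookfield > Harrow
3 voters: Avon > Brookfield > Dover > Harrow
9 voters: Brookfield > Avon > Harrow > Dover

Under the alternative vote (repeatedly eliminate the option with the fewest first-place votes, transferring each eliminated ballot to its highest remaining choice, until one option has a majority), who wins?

Avon

Round 1: Avon 16, Brookfield 16, Harrow 10, Dover 1. Dover has the fewest and is eliminated.
Round 2: Avon 17, Brookfield 16, Harrow 10. Harrow has the fewest and is eliminated.
Round 3: Avon 27, Brookfield 16. Avon has a majority.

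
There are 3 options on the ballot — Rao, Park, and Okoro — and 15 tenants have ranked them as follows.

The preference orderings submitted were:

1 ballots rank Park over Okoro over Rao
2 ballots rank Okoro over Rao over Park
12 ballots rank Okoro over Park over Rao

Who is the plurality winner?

First-place vote totals:
  Rao: 0
  Park: 1
  Okoro: 14
Okoro has the most first-place votes.

Okoro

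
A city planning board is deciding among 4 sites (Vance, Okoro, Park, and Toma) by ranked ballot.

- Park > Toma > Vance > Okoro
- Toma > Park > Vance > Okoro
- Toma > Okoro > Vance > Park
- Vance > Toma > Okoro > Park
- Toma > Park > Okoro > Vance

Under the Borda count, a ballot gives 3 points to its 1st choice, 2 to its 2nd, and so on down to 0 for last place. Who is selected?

Borda scores:
  Vance: 1 + 1 + 1 + 3 + 0 = 6
  Okoro: 0 + 0 + 2 + 1 + 1 = 4
  Park: 3 + 2 + 0 + 0 + 2 = 7
  Toma: 2 + 3 + 3 + 2 + 3 = 13
Toma has the highest total.

Toma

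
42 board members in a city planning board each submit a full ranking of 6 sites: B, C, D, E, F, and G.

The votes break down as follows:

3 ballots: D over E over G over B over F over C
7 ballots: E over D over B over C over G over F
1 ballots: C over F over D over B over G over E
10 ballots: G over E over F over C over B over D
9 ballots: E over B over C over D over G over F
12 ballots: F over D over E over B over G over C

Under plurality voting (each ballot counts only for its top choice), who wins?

First-place vote totals:
  B: 0
  C: 1
  D: 3
  E: 16
  F: 12
  G: 10
E has the most first-place votes.

E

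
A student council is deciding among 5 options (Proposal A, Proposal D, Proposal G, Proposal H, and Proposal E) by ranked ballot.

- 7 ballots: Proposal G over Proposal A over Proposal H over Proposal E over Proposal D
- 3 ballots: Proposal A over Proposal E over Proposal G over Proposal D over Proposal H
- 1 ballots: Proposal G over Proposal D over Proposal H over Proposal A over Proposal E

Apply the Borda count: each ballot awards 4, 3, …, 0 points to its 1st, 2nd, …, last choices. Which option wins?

Borda scores:
  Proposal A: 7·3 + 3·4 + 1 = 34
  Proposal D: 7·0 + 3·1 + 3 = 6
  Proposal G: 7·4 + 3·2 + 4 = 38
  Proposal H: 7·2 + 3·0 + 2 = 16
  Proposal E: 7·1 + 3·3 + 0 = 16
Proposal G has the highest total.

Proposal G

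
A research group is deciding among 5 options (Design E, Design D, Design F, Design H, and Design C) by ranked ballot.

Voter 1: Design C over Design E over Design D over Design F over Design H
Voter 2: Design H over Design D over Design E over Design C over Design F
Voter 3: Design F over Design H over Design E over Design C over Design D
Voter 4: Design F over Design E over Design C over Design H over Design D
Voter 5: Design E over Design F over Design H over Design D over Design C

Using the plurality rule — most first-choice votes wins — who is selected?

First-place vote totals:
  Design E: 1
  Design D: 0
  Design F: 2
  Design H: 1
  Design C: 1
Design F has the most first-place votes.

Design F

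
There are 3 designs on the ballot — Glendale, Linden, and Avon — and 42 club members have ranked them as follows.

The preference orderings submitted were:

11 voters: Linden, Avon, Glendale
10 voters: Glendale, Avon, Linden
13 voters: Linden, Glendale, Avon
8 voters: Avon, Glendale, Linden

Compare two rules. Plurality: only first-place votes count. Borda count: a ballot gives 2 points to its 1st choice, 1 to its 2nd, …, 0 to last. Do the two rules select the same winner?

Plurality first-place counts: Glendale 10, Linden 24, Avon 8 → Linden.
Borda totals: Glendale 41, Linden 48, Avon 37 → Linden.
The two rules agree on Linden.

Yes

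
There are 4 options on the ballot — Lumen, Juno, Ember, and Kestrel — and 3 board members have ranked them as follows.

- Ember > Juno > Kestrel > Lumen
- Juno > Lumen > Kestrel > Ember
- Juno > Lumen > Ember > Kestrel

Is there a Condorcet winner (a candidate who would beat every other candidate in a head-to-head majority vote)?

Yes

Head-to-head results (3 voters total):
Lumen vs Juno: Juno wins 3–0.
Lumen vs Ember: Lumen wins 2–1.
Lumen vs Kestrel: Lumen wins 2–1.
Juno vs Ember: Juno wins 2–1.
Juno vs Kestrel: Juno wins 3–0.
Ember vs Kestrel: Ember wins 2–1.
Juno beats each rival — Lumen (3–0), Ember (2–1), Kestrel (3–0) — so Juno is the Condorcet winner.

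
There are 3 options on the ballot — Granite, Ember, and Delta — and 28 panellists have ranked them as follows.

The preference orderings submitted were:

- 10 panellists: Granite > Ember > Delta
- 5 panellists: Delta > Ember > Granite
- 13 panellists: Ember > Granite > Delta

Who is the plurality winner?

First-place vote totals:
  Granite: 10
  Ember: 13
  Delta: 5
Ember has the most first-place votes.

Ember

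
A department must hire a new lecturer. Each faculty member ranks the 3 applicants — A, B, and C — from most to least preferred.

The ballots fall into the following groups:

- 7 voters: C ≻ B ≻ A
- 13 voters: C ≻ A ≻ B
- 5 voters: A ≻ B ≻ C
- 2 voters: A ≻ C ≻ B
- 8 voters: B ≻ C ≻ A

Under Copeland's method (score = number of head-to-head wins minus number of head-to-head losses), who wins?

Pairwise results:
  A vs B: A wins 20–15.
  A vs C: C wins 28–7.
  B vs C: C wins 22–13.
Copeland scores (wins − losses):
  A: 1 − 1 = 0
  B: 0 − 2 = -2
  C: 2 − 0 = 2
C has the best Copeland score.

C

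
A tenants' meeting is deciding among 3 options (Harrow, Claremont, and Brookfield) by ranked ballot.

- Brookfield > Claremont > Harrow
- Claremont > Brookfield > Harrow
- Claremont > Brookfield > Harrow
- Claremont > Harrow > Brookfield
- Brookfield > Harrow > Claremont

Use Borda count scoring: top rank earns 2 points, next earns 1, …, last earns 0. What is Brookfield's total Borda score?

6

Borda scores:
  Harrow: 0 + 0 + 0 + 1 + 1 = 2
  Claremont: 1 + 2 + 2 + 2 + 0 = 7
  Brookfield: 2 + 1 + 1 + 0 + 2 = 6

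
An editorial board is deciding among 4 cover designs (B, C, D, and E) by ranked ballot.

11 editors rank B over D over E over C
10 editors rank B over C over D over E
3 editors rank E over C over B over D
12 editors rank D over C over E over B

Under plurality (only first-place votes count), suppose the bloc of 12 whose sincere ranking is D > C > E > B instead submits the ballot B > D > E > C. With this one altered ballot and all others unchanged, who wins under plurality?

B

First-place totals with the altered ballot: B 33, C 0, D 0, E 3.
The winner is unchanged: still B.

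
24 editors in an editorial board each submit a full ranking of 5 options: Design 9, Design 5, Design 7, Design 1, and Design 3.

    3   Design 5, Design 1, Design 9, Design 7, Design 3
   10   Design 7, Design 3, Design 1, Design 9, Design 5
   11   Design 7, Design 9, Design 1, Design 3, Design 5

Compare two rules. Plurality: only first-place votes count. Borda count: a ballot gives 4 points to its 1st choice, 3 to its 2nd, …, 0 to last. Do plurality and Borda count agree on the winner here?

Yes

Plurality first-place counts: Design 9 0, Design 5 3, Design 7 21, Design 1 0, Design 3 0 → Design 7.
Borda totals: Design 9 49, Design 5 12, Design 7 87, Design 1 51, Design 3 41 → Design 7.
The two rules agree on Design 7.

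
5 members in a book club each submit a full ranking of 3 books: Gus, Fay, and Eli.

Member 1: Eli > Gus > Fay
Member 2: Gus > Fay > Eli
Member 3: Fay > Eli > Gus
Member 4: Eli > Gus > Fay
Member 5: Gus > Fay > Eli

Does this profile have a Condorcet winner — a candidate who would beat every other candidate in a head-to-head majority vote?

Head-to-head results (5 voters total):
Gus vs Fay: Gus wins 4–1.
Gus vs Eli: Eli wins 3–2.
Fay vs Eli: Fay wins 3–2.
No candidate beats all others: Gus beats Fay beats Eli beats Gus, a majority cycle.

No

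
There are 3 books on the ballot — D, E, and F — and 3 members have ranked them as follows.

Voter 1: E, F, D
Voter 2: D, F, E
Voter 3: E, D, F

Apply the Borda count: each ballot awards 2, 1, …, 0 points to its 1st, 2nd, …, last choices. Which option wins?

Borda scores:
  D: 0 + 2 + 1 = 3
  E: 2 + 0 + 2 = 4
  F: 1 + 1 + 0 = 2
E has the highest total.

E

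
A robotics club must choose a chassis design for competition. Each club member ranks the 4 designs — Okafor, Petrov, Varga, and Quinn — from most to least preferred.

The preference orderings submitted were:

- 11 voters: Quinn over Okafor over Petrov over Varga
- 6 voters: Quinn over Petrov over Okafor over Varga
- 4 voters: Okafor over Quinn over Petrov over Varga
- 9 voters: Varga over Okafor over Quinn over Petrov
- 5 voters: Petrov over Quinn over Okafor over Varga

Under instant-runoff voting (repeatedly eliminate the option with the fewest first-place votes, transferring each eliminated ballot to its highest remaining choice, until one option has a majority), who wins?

Quinn

Round 1: Quinn 17, Varga 9, Petrov 5, Okafor 4. Okafor has the fewest and is eliminated.
Round 2: Quinn 21, Varga 9, Petrov 5. Quinn has a majority.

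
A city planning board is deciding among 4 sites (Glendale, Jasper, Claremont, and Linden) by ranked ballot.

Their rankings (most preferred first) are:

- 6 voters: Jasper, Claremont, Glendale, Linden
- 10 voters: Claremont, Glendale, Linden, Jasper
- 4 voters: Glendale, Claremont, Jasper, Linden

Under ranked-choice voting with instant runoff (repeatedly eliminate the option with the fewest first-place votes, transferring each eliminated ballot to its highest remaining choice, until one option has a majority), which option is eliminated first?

Linden

Round 1: Claremont 10, Jasper 6, Glendale 4, Linden 0. Linden has the fewest and is eliminated.
Round 2: Claremont 10, Jasper 6, Glendale 4. Glendale has the fewest and is eliminated.
Round 3: Claremont 14, Jasper 6. Claremont has a majority.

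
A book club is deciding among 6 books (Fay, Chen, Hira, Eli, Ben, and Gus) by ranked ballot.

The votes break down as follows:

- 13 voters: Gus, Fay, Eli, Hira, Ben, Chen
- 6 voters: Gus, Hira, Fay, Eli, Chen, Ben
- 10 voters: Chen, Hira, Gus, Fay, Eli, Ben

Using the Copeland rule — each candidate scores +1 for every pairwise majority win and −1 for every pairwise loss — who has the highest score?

Pairwise results:
  Fay vs Chen: Fay wins 19–10.
  Fay vs Hira: Hira wins 16–13.
  Fay vs Eli: Fay wins 29–0.
  Fay vs Ben: Fay wins 29–0.
  Fay vs Gus: Gus wins 29–0.
  Chen vs Hira: Hira wins 19–10.
  Chen vs Eli: Eli wins 19–10.
  Chen vs Ben: Chen wins 16–13.
  Chen vs Gus: Gus wins 19–10.
  Hira vs Eli: Hira wins 16–13.
  Hira vs Ben: Hira wins 29–0.
  Hira vs Gus: Gus wins 19–10.
  Eli vs Ben: Eli wins 29–0.
  Eli vs Gus: Gus wins 29–0.
  Ben vs Gus: Gus wins 29–0.
Copeland scores (wins − losses):
  Fay: 3 − 2 = 1
  Chen: 1 − 4 = -3
  Hira: 4 − 1 = 3
  Eli: 2 − 3 = -1
  Ben: 0 − 5 = -5
  Gus: 5 − 0 = 5
Gus has the best Copeland score.

Gus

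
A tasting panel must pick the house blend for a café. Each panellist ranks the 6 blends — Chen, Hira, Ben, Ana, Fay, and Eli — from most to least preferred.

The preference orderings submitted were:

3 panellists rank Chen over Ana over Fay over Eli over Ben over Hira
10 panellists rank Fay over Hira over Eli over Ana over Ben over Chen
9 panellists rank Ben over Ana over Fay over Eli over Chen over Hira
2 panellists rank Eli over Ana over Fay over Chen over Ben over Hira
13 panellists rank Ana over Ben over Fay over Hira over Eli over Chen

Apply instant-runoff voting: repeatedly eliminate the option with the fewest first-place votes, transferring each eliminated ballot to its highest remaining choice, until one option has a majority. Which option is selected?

Round 1: Ana 13, Fay 10, Ben 9, Chen 3, Eli 2, Hira 0. Hira has the fewest and is eliminated.
Round 2: Ana 13, Fay 10, Ben 9, Chen 3, Eli 2. Eli has the fewest and is eliminated.
Round 3: Ana 15, Fay 10, Ben 9, Chen 3. Chen has the fewest and is eliminated.
Round 4: Ana 18, Fay 10, Ben 9. Ben has the fewest and is eliminated.
Round 5: Ana 27, Fay 10. Ana has a majority.

Ana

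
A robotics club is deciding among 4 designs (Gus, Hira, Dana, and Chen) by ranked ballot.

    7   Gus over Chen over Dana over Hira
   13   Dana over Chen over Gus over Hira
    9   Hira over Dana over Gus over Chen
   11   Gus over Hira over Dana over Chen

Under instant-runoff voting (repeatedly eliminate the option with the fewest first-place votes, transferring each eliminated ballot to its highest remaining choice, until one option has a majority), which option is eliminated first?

Round 1: Gus 18, Dana 13, Hira 9, Chen 0. Chen has the fewest and is eliminated.
Round 2: Gus 18, Dana 13, Hira 9. Hira has the fewest and is eliminated.
Round 3: Dana 22, Gus 18. Dana has a majority.

Chen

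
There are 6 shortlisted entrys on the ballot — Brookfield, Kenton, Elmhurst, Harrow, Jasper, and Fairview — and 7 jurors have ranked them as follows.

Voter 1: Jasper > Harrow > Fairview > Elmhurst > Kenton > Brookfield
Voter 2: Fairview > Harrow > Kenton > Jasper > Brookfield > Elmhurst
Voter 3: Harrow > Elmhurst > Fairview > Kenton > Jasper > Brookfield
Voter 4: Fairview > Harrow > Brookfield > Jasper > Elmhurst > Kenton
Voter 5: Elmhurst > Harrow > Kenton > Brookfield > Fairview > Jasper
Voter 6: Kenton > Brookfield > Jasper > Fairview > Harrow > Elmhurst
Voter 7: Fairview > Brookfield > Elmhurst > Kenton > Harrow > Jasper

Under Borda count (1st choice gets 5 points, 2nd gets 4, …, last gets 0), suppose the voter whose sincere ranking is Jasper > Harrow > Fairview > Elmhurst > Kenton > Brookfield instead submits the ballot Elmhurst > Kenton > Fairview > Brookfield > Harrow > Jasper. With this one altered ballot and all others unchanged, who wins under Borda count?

Borda totals with the altered ballot: Brookfield 16, Kenton 19, Elmhurst 18, Harrow 20, Jasper 8, Fairview 24.
The winner is unchanged: still Fairview.

Fairview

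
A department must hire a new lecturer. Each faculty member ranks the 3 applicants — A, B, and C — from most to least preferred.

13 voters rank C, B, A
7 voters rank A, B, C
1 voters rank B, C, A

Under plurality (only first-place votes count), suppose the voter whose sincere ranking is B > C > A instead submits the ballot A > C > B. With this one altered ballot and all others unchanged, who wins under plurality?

First-place totals with the altered ballot: A 8, B 0, C 13.
The winner is unchanged: still C.

C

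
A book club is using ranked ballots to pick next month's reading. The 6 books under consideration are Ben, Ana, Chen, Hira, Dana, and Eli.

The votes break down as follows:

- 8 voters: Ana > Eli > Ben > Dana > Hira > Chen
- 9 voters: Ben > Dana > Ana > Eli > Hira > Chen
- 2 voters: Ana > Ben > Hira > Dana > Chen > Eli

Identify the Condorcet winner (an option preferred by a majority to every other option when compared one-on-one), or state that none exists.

Ana

Head-to-head results (19 voters total):
Ben vs Ana: Ana wins 10–9.
Ben vs Chen: Ben wins 19–0.
Ben vs Hira: Ben wins 19–0.
Ben vs Dana: Ben wins 19–0.
Ben vs Eli: Ben wins 11–8.
Ana vs Chen: Ana wins 19–0.
Ana vs Hira: Ana wins 19–0.
Ana vs Dana: Ana wins 10–9.
Ana vs Eli: Ana wins 19–0.
Chen vs Hira: Hira wins 19–0.
Chen vs Dana: Dana wins 19–0.
Chen vs Eli: Eli wins 17–2.
Hira vs Dana: Dana wins 17–2.
Hira vs Eli: Eli wins 17–2.
Dana vs Eli: Dana wins 11–8.
Ana beats each rival — Ben (10–9), Chen (19–0), Hira (19–0), Dana (10–9), Eli (19–0) — so Ana is the Condorcet winner.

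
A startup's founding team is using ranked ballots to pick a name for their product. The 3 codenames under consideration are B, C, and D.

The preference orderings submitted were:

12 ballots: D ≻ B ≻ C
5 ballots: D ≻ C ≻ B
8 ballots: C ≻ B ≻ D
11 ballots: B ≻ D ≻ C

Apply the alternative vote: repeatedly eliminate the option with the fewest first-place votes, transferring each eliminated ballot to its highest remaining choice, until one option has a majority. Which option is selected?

Round 1: D 17, B 11, C 8. C has the fewest and is eliminated.
Round 2: B 19, D 17. B has a majority.

B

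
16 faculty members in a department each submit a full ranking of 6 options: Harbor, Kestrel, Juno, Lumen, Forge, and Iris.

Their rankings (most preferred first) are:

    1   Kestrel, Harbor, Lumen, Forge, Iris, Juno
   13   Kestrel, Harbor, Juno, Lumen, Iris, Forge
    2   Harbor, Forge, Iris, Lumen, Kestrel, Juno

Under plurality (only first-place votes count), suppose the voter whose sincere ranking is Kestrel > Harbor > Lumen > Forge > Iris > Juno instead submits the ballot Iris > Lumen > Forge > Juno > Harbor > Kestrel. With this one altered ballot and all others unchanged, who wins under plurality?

Kestrel

First-place totals with the altered ballot: Harbor 2, Kestrel 13, Juno 0, Lumen 0, Forge 0, Iris 1.
The winner is unchanged: still Kestrel.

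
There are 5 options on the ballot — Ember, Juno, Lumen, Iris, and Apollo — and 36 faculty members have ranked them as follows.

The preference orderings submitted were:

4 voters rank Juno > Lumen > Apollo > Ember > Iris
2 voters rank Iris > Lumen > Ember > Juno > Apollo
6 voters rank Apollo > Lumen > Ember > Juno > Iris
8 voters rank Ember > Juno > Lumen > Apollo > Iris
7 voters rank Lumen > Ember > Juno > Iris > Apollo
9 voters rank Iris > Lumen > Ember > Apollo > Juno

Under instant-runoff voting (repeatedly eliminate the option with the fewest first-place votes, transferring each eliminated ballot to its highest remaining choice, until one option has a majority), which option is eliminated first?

Juno

Round 1: Iris 11, Ember 8, Lumen 7, Apollo 6, Juno 4. Juno has the fewest and is eliminated.
Round 2: Lumen 11, Iris 11, Ember 8, Apollo 6. Apollo has the fewest and is eliminated.
Round 3: Lumen 17, Iris 11, Ember 8. Ember has the fewest and is eliminated.
Round 4: Lumen 25, Iris 11. Lumen has a majority.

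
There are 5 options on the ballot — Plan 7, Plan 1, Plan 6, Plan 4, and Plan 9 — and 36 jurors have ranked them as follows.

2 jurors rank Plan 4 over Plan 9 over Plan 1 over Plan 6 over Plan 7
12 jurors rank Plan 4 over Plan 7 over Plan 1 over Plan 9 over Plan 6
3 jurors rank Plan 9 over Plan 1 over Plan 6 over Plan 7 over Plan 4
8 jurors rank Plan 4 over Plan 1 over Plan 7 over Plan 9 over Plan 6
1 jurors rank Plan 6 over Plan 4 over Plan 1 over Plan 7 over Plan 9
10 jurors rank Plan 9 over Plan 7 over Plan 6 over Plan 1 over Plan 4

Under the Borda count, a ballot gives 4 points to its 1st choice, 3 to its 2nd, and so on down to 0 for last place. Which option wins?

Plan 4

Borda scores:
  Plan 7: 2·0 + 12·3 + 3·1 + 8·2 + 1 + 10·3 = 86
  Plan 1: 2·2 + 12·2 + 3·3 + 8·3 + 2 + 10·1 = 73
  Plan 6: 2·1 + 12·0 + 3·2 + 8·0 + 4 + 10·2 = 32
  Plan 4: 2·4 + 12·4 + 3·0 + 8·4 + 3 + 10·0 = 91
  Plan 9: 2·3 + 12·1 + 3·4 + 8·1 + 0 + 10·4 = 78
Plan 4 has the highest total.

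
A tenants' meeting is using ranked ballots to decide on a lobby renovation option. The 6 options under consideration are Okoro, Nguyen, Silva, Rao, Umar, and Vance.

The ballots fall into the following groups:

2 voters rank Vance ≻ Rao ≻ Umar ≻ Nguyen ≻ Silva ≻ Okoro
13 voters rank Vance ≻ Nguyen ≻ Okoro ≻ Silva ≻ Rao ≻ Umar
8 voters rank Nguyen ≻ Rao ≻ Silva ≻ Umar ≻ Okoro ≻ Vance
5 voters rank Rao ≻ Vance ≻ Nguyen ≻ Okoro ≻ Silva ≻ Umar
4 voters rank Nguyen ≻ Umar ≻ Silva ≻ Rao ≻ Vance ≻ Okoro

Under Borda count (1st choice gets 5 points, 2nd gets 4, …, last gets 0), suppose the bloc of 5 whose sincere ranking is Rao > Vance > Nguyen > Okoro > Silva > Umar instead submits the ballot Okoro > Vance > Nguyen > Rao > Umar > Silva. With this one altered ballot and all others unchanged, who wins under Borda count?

Nguyen

Borda totals with the altered ballot: Okoro 72, Nguyen 131, Silva 64, Rao 71, Umar 43, Vance 99.
The winner is unchanged: still Nguyen.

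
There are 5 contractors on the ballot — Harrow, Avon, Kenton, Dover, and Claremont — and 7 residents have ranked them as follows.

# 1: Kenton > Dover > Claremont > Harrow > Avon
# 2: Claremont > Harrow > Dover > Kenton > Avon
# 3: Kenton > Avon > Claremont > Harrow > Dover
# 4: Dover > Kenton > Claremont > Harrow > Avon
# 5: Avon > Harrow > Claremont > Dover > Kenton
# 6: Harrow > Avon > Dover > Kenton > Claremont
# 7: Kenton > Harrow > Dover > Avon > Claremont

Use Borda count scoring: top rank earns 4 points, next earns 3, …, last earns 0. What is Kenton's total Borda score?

Borda scores:
  Harrow: 1 + 3 + 1 + 1 + 3 + 4 + 3 = 16
  Avon: 0 + 0 + 3 + 0 + 4 + 3 + 1 = 11
  Kenton: 4 + 1 + 4 + 3 + 0 + 1 + 4 = 17
  Dover: 3 + 2 + 0 + 4 + 1 + 2 + 2 = 14
  Claremont: 2 + 4 + 2 + 2 + 2 + 0 + 0 = 12

17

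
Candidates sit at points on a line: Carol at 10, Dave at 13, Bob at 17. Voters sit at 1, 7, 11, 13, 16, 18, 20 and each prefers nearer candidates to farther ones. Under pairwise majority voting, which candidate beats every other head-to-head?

With single-peaked preferences on a line, the Condorcet winner is the candidate closest to the median voter.
The median voter (position 13) is closest to Dave at 13.
Check: Dave vs Carol — voters closer to Dave: 4 of 7.

Dave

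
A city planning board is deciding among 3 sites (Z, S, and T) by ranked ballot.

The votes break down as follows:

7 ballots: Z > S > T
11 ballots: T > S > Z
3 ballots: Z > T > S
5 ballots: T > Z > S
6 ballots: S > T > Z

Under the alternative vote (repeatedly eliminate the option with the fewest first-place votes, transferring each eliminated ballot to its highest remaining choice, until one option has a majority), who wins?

Round 1: T 16, Z 10, S 6. S has the fewest and is eliminated.
Round 2: T 22, Z 10. T has a majority.

T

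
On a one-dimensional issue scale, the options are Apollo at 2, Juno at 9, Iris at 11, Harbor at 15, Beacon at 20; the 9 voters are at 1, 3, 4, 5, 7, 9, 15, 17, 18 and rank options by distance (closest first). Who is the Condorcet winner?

Juno

With single-peaked preferences on a line, the Condorcet winner is the candidate closest to the median voter.
The median voter (position 7) is closest to Juno at 9.
Check: Juno vs Iris — voters closer to Juno: 6 of 9.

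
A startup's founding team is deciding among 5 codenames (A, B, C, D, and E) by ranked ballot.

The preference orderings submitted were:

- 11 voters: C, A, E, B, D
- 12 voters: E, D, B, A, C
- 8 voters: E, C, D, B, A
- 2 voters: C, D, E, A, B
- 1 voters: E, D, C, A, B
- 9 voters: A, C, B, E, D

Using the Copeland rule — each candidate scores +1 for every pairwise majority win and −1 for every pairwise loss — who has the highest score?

Pairwise results:
  A vs B: A wins 23–20.
  A vs C: C wins 22–21.
  A vs D: D wins 23–20.
  A vs E: E wins 23–20.
  B vs C: C wins 31–12.
  B vs D: D wins 23–20.
  B vs E: E wins 34–9.
  C vs D: C wins 30–13.
  C vs E: C wins 22–21.
  D vs E: E wins 41–2.
Copeland scores (wins − losses):
  A: 1 − 3 = -2
  B: 0 − 4 = -4
  C: 4 − 0 = 4
  D: 2 − 2 = 0
  E: 3 − 1 = 2
C has the best Copeland score.

C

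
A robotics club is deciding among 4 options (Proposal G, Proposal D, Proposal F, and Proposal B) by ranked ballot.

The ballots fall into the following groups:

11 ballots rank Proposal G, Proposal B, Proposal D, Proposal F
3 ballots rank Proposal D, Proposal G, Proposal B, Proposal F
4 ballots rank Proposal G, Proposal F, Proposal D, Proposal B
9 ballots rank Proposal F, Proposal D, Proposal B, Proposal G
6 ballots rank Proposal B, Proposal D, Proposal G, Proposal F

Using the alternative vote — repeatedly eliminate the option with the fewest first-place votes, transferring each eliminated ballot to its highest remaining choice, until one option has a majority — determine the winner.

Round 1: Proposal G 15, Proposal F 9, Proposal B 6, Proposal D 3. Proposal D has the fewest and is eliminated.
Round 2: Proposal G 18, Proposal F 9, Proposal B 6. Proposal G has a majority.

Proposal G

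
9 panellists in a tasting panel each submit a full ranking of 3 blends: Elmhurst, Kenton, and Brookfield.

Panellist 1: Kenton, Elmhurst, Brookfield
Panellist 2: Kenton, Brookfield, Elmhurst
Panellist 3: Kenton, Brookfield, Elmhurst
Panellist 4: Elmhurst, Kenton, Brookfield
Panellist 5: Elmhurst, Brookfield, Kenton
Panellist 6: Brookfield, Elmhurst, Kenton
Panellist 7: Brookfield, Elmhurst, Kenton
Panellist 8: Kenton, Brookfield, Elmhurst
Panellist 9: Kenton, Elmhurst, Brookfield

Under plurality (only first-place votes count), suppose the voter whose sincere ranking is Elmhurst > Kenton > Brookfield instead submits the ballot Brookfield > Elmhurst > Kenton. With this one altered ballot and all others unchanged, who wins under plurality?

First-place totals with the altered ballot: Elmhurst 1, Kenton 5, Brookfield 3.
The winner is unchanged: still Kenton.

Kenton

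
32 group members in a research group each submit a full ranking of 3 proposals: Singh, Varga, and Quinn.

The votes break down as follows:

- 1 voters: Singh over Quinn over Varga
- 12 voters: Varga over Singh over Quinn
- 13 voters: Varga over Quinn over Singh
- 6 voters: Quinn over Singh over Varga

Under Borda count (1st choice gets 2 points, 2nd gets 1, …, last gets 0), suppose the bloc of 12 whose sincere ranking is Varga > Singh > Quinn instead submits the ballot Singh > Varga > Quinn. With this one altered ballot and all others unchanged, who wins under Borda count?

Varga

Borda totals with the altered ballot: Singh 32, Varga 38, Quinn 26.
The winner is unchanged: still Varga.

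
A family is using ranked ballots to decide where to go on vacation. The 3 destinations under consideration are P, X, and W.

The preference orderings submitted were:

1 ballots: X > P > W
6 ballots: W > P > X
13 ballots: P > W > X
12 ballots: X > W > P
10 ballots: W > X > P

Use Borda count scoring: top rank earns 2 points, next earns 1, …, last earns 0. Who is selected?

Borda scores:
  P: 1 + 6·1 + 13·2 + 12·0 + 10·0 = 33
  X: 2 + 6·0 + 13·0 + 12·2 + 10·1 = 36
  W: 0 + 6·2 + 13·1 + 12·1 + 10·2 = 57
W has the highest total.

W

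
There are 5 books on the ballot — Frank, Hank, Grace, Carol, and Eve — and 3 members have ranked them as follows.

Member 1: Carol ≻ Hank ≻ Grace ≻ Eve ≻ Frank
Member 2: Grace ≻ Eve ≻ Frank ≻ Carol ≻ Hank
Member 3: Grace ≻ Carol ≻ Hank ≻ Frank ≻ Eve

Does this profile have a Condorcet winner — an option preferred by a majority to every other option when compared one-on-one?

Head-to-head results (3 voters total):
Frank vs Hank: Hank wins 2–1.
Frank vs Grace: Grace wins 3–0.
Frank vs Carol: Carol wins 2–1.
Frank vs Eve: Eve wins 2–1.
Hank vs Grace: Grace wins 2–1.
Hank vs Carol: Carol wins 3–0.
Hank vs Eve: Hank wins 2–1.
Grace vs Carol: Grace wins 2–1.
Grace vs Eve: Grace wins 3–0.
Carol vs Eve: Carol wins 2–1.
Grace beats each rival — Frank (3–0), Hank (2–1), Carol (2–1), Eve (3–0) — so Grace is the Condorcet winner.

Yes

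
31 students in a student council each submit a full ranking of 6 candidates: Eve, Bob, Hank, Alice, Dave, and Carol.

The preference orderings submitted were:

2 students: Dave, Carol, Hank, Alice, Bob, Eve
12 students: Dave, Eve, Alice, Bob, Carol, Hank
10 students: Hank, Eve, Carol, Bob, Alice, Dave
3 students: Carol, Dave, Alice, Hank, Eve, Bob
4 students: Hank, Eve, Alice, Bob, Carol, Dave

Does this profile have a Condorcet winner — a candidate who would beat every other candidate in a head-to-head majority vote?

Head-to-head results (31 voters total):
Eve vs Bob: Eve wins 29–2.
Eve vs Hank: Hank wins 19–12.
Eve vs Alice: Eve wins 26–5.
Eve vs Dave: Dave wins 17–14.
Eve vs Carol: Eve wins 26–5.
Bob vs Hank: Hank wins 19–12.
Bob vs Alice: Alice wins 21–10.
Bob vs Dave: Dave wins 17–14.
Bob vs Carol: Bob wins 16–15.
Hank vs Alice: Hank wins 16–15.
Hank vs Dave: Dave wins 17–14.
Hank vs Carol: Carol wins 17–14.
Alice vs Dave: Dave wins 17–14.
Alice vs Carol: Alice wins 16–15.
Dave vs Carol: Carol wins 17–14.
No candidate beats all others: Eve beats Carol beats Hank beats Eve, a majority cycle.

No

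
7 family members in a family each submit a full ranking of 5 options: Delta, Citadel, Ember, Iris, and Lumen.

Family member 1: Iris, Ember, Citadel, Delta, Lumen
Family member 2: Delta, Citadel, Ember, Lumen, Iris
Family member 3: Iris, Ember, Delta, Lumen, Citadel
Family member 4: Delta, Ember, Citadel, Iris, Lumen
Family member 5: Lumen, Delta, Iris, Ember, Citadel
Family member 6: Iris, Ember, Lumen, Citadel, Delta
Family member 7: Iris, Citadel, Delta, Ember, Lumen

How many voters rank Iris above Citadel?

5

Ballots ranking Iris above Citadel: 5.
Ballots ranking Citadel above Iris: 2.
So 5 of 7 voters prefer Iris to Citadel.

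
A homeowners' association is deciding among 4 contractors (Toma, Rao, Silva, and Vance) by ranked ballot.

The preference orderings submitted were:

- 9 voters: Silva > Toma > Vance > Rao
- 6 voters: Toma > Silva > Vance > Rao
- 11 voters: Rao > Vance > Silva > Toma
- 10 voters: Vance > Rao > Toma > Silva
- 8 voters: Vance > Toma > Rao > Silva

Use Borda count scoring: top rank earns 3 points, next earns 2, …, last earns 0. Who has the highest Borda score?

Vance

Borda scores:
  Toma: 9·2 + 6·3 + 11·0 + 10·1 + 8·2 = 62
  Rao: 9·0 + 6·0 + 11·3 + 10·2 + 8·1 = 61
  Silva: 9·3 + 6·2 + 11·1 + 10·0 + 8·0 = 50
  Vance: 9·1 + 6·1 + 11·2 + 10·3 + 8·3 = 91
Vance has the highest total.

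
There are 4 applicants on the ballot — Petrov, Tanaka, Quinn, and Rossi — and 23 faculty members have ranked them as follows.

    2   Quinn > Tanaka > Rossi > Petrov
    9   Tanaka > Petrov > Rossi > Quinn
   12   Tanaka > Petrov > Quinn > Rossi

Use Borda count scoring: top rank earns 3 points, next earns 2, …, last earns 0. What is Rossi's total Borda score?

11

Borda scores:
  Petrov: 2·0 + 9·2 + 12·2 = 42
  Tanaka: 2·2 + 9·3 + 12·3 = 67
  Quinn: 2·3 + 9·0 + 12·1 = 18
  Rossi: 2·1 + 9·1 + 12·0 = 11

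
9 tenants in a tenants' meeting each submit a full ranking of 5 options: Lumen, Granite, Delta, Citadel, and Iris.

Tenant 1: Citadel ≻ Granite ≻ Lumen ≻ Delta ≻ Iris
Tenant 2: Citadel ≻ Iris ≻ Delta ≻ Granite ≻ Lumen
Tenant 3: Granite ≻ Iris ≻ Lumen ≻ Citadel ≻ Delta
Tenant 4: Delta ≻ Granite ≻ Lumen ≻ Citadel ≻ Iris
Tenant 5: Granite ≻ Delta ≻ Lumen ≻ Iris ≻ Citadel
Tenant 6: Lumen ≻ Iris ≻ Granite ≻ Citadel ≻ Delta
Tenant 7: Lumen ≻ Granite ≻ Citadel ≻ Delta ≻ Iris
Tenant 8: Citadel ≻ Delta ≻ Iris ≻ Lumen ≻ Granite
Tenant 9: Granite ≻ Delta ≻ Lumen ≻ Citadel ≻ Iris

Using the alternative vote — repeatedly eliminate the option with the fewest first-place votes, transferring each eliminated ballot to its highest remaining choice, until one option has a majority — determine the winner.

Granite

Round 1: Granite 3, Citadel 3, Lumen 2, Delta 1, Iris 0. Iris has the fewest and is eliminated.
Round 2: Granite 3, Citadel 3, Lumen 2, Delta 1. Delta has the fewest and is eliminated.
Round 3: Granite 4, Citadel 3, Lumen 2. Lumen has the fewest and is eliminated.
Round 4: Granite 6, Citadel 3. Granite has a majority.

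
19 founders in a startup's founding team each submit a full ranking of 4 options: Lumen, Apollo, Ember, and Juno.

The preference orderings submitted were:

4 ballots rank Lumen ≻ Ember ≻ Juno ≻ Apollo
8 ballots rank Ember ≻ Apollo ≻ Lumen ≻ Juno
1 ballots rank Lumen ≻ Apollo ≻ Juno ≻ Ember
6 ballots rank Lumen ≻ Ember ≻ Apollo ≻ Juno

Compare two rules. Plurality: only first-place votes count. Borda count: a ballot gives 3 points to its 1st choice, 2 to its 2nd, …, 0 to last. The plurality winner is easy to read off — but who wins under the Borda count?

Plurality first-place counts: Lumen 11, Apollo 0, Ember 8, Juno 0 → Lumen.
Borda totals: Lumen 41, Apollo 24, Ember 44, Juno 5 → Ember.

Ember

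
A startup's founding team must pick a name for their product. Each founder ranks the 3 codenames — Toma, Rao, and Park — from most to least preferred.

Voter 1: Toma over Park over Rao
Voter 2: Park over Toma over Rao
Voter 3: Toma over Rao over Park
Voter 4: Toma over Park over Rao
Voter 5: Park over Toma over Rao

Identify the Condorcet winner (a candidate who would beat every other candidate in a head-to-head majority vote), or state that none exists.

Toma

Head-to-head results (5 voters total):
Toma vs Rao: Toma wins 5–0.
Toma vs Park: Toma wins 3–2.
Rao vs Park: Park wins 4–1.
Toma beats each rival — Rao (5–0), Park (3–2) — so Toma is the Condorcet winner.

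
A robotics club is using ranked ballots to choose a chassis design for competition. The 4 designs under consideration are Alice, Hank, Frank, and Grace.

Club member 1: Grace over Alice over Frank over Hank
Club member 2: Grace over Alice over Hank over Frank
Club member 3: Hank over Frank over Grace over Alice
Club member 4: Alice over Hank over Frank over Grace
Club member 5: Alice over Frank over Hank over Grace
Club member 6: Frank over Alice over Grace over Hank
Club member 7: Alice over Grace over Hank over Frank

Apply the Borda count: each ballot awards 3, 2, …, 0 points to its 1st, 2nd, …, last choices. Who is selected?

Borda scores:
  Alice: 2 + 2 + 0 + 3 + 3 + 2 + 3 = 15
  Hank: 0 + 1 + 3 + 2 + 1 + 0 + 1 = 8
  Frank: 1 + 0 + 2 + 1 + 2 + 3 + 0 = 9
  Grace: 3 + 3 + 1 + 0 + 0 + 1 + 2 = 10
Alice has the highest total.

Alice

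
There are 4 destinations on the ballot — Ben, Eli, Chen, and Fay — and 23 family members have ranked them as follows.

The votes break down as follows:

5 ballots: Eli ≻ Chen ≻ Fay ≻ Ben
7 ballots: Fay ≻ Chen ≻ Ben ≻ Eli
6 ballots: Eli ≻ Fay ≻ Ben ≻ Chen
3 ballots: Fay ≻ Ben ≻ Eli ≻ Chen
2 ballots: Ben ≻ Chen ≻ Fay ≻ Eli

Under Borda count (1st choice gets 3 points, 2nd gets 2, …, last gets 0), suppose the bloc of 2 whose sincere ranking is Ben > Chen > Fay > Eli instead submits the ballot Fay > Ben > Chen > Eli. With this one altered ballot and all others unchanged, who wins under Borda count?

Fay

Borda totals with the altered ballot: Ben 23, Eli 36, Chen 26, Fay 53.
The winner is unchanged: still Fay.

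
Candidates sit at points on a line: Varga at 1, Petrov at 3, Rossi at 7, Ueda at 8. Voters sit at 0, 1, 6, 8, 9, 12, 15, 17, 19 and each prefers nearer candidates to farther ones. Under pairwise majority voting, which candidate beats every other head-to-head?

With single-peaked preferences on a line, the Condorcet winner is the candidate closest to the median voter.
The median voter (position 9) is closest to Ueda at 8.
Check: Ueda vs Rossi — voters closer to Ueda: 6 of 9.

Ueda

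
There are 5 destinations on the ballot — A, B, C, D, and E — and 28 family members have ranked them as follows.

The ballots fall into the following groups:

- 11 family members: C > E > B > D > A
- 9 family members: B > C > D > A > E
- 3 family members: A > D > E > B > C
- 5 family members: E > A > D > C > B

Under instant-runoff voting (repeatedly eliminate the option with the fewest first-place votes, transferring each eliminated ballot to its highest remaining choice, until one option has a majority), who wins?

Round 1: C 11, B 9, E 5, A 3, D 0. D has the fewest and is eliminated.
Round 2: C 11, B 9, E 5, A 3. A has the fewest and is eliminated.
Round 3: C 11, B 9, E 8. E has the fewest and is eliminated.
Round 4: C 16, B 12. C has a majority.

C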